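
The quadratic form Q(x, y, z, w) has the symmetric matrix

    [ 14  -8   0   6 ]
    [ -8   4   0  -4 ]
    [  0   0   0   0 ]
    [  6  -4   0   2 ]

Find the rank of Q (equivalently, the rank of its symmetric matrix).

Congruent diagonalization of A (simultaneous row and column reduction) yields pivots 14, -4/7, 0, 0.
Counting signs: 1 positive, 1 negative, 2 zero.
The rank is the number of nonzero pivots: 2.

2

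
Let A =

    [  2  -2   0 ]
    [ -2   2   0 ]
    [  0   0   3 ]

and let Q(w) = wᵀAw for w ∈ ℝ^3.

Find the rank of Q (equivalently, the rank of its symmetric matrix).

2

Congruent diagonalization of A (simultaneous row and column reduction) yields pivots 2, 0, 3.
Counting signs: 2 positive, 1 zero.
The rank is the number of nonzero pivots: 2.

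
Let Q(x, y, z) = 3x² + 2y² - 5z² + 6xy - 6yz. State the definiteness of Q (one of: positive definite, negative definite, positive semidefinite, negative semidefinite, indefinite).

indefinite

The symmetric matrix is A = [[3, 3, 0], [3, 2, -3], [0, -3, -5]].
An LDLᵀ factorisation of A has diagonal entries 3, -1, 4.
So there are 2 positive, 1 negative pivots.
Hence Q is indefinite.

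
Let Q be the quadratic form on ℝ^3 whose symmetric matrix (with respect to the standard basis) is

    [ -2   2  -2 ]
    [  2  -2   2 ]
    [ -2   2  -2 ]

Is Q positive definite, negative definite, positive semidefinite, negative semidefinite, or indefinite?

Symmetric row and column elimination reduces A to a congruent diagonal form with pivots -2, 0, 0.
So there are 1 negative, 2 zero pivots.
Hence Q is negative semidefinite.

negative semidefinite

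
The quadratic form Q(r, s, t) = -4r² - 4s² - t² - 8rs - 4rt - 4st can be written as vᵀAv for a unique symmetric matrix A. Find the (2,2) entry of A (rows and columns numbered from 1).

-4

The coefficient of s² in Q is -4, and that is exactly A[2,2].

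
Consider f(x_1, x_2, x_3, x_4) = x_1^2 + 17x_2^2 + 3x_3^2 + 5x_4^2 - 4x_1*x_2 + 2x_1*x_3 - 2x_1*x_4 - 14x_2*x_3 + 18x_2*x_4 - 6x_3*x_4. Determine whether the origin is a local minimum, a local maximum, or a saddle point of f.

The Hessian at the origin is H = [[2, -4, 2, -2], [-4, 34, -14, 18], [2, -14, 6, -6], [-2, 18, -6, 10]].
Congruent diagonalization of H (simultaneous row and column reduction) yields pivots 2, 26, 2/13, -12.
So there are 3 positive, 1 negative pivots.
H is indefinite, so the origin is a saddle point.

saddle point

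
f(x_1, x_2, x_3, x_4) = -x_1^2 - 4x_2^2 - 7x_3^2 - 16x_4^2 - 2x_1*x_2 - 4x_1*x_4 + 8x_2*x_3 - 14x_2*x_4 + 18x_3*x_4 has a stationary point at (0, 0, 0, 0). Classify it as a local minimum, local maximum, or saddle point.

The Hessian at the origin is H = [[-2, -2, 0, -4], [-2, -8, 8, -14], [0, 8, -14, 18], [-4, -14, 18, -32]].
An LDLᵀ factorisation of H has diagonal entries -2, -6, -10/3, -4/5.
Counting signs: 4 negative.
H is negative definite, so the origin is a strict local maximum.

local maximum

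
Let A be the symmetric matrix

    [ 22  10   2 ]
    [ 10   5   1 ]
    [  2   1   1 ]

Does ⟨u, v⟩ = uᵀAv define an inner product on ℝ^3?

Leading principal minors: Δ_1 = 22, Δ_2 = 10, Δ_3 = 8.
All leading principal minors are positive, so by Sylvester's criterion Q is positive definite.
⟨·,·⟩ is an inner product exactly when A is positive definite.

yes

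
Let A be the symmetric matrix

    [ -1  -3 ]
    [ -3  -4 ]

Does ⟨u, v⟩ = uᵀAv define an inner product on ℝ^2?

For the 2×2 matrix [[-1, -3], [-3, -4]]: det = -1·-4 − (-3)² = -5, trace = -5.
det < 0 so the eigenvalues have opposite signs; the form is indefinite.
⟨·,·⟩ is an inner product exactly when A is positive definite.

no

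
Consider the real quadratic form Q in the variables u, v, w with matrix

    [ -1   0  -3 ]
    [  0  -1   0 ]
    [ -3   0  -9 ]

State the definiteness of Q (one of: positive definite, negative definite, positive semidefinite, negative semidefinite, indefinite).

Row-reducing A symmetrically gives the diagonal entries -1, -1, 0.
That gives 2 negative, 1 zero pivots.
Hence Q is negative semidefinite.

negative semidefinite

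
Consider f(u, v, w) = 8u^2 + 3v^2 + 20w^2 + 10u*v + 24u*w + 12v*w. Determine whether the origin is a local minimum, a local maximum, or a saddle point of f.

saddle point

The Hessian at the origin is H = [[16, 10, 24], [10, 6, 12], [24, 12, 40]].
Congruent diagonalization of H (simultaneous row and column reduction) yields pivots 16, -1/4, 40.
Counting signs: 2 positive, 1 negative.
H is indefinite, so the origin is a saddle point.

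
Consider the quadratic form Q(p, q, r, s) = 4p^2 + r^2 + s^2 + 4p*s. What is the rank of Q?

2

The associated matrix is A = [[4, 0, 0, 2], [0, 0, 0, 0], [0, 0, 1, 0], [2, 0, 0, 1]].
Symmetric row and column elimination reduces A to a congruent diagonal form with pivots 4, 0, 1, 0.
That gives 2 positive, 2 zero pivots.
The rank is the number of nonzero pivots: 2.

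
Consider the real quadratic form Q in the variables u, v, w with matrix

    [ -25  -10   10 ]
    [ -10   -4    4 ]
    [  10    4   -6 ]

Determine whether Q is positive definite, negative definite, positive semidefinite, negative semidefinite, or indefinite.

negative semidefinite

Applying the same elementary operations to the rows and columns of A produces a congruent diagonal matrix with entries -25, 0, -2.
So there are 2 negative, 1 zero pivots.
Hence Q is negative semidefinite.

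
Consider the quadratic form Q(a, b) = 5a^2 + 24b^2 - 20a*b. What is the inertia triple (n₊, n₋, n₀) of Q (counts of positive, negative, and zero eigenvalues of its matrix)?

The associated matrix is A = [[5, -10], [-10, 24]].
Congruent diagonalization of A (simultaneous row and column reduction) yields pivots 5, 4.
So there are 2 positive pivots.

(2, 0, 0)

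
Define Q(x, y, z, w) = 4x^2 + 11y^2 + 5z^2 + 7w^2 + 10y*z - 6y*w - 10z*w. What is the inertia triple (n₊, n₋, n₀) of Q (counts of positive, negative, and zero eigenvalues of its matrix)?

Write A = [[4, 0, 0, 0], [0, 11, 5, -3], [0, 5, 5, -5], [0, -3, -5, 7]].
Applying the same elementary operations to the rows and columns of A produces a congruent diagonal matrix with entries 4, 11, 30/11, 4/3.
So there are 4 positive pivots.

(4, 0, 0)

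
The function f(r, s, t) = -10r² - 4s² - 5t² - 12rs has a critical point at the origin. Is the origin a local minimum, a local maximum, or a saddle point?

The Hessian at the origin is H = [[-20, -12, 0], [-12, -8, 0], [0, 0, -10]].
An LDLᵀ factorisation of H has diagonal entries -20, -4/5, -10.
So there are 3 negative pivots.
H is negative definite, so the origin is a strict local maximum.

local maximum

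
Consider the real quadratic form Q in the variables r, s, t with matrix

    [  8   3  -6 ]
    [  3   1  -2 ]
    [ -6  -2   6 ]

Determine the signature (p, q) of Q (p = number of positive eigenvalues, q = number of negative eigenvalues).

An LDLᵀ factorisation of A has diagonal entries 8, -1/8, 2.
Counting signs: 2 positive, 1 negative.

(2, 1)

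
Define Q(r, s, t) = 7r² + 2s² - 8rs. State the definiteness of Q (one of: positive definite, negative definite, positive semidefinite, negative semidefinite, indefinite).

The symmetric matrix is A = [[7, -4, 0], [-4, 2, 0], [0, 0, 0]].
Symmetric row and column elimination reduces A to a congruent diagonal form with pivots 7, -2/7, 0.
That gives 1 positive, 1 negative, 1 zero pivots.
Hence Q is indefinite.

indefinite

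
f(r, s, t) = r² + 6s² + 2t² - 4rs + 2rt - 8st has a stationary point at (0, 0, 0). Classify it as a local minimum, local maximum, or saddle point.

The Hessian at the origin is H = [[2, -4, 2], [-4, 12, -8], [2, -8, 4]].
Row-reducing H symmetrically gives the diagonal entries 2, 4, -2.
Counting signs: 2 positive, 1 negative.
H is indefinite, so the origin is a saddle point.

saddle point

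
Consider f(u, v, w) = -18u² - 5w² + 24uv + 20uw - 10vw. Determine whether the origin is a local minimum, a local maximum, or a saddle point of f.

saddle point

The Hessian at the origin is H = [[-36, 24, 20], [24, 0, -10], [20, -10, -10]].
Congruent diagonalization of H (simultaneous row and column reduction) yields pivots -36, 16, 5/12.
Counting signs: 2 positive, 1 negative.
H is indefinite, so the origin is a saddle point.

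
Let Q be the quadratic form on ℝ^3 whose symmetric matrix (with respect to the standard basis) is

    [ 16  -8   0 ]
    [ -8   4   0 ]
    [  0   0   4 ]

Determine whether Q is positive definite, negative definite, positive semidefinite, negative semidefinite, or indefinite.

positive semidefinite

Congruent diagonalization of A (simultaneous row and column reduction) yields pivots 16, 0, 4.
So there are 2 positive, 1 zero pivots.
Hence Q is positive semidefinite.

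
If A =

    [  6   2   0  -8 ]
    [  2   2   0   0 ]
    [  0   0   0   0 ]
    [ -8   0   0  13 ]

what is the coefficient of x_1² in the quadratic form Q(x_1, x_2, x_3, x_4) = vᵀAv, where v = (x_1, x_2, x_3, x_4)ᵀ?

The coefficient of x_1² is the diagonal entry A[1,1] = 6.

6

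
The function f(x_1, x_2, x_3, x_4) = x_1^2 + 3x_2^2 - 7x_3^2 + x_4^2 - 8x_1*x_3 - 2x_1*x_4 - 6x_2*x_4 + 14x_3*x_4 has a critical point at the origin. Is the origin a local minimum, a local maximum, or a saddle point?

saddle point

The Hessian at the origin is H = [[2, 0, -8, -2], [0, 6, 0, -6], [-8, 0, -14, 14], [-2, -6, 14, 2]].
Congruent diagonalization of H (simultaneous row and column reduction) yields pivots 2, 6, -46, -120/23.
So there are 2 positive, 2 negative pivots.
H is indefinite, so the origin is a saddle point.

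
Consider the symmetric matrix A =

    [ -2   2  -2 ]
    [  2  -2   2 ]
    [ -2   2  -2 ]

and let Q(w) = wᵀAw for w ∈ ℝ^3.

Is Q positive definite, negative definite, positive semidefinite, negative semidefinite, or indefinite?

negative semidefinite

Symmetric row and column elimination reduces A to a congruent diagonal form with pivots -2, 0, 0.
So there are 1 negative, 2 zero pivots.
Hence Q is negative semidefinite.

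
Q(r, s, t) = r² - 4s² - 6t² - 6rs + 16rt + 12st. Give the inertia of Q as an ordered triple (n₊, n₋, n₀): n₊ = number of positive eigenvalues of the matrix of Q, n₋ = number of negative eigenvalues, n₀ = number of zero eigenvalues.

The symmetric matrix is A = [[1, -3, 8], [-3, -4, 6], [8, 6, -6]].
Applying the same elementary operations to the rows and columns of A produces a congruent diagonal matrix with entries 1, -13, -10/13.
That gives 1 positive, 2 negative pivots.

(1, 2, 0)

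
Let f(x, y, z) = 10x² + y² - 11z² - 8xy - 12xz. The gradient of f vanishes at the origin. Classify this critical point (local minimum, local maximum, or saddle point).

The Hessian at the origin is H = [[20, -8, -12], [-8, 2, 0], [-12, 0, -22]].
Applying the same elementary operations to the rows and columns of H produces a congruent diagonal matrix with entries 20, -6/5, -10.
That gives 1 positive, 2 negative pivots.
H is indefinite, so the origin is a saddle point.

saddle point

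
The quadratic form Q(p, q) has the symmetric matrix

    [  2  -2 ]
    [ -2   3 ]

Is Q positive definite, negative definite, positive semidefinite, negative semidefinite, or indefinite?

positive definite

Leading principal minors: Δ_1 = 2, Δ_2 = 2.
All leading principal minors are positive, so by Sylvester's criterion Q is positive definite.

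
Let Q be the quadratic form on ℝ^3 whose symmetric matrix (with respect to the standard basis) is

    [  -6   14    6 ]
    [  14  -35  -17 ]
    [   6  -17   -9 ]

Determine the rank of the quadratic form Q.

3

An LDLᵀ factorisation of A has diagonal entries -6, -7/3, 6/7.
So there are 1 positive, 2 negative pivots.
The rank is the number of nonzero pivots: 3.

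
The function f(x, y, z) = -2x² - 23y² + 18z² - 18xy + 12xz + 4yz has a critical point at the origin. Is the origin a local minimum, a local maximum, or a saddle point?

saddle point

The Hessian at the origin is H = [[-4, -18, 12], [-18, -46, 4], [12, 4, 36]].
Applying the same elementary operations to the rows and columns of H produces a congruent diagonal matrix with entries -4, 35, 4/7.
So there are 2 positive, 1 negative pivots.
H is indefinite, so the origin is a saddle point.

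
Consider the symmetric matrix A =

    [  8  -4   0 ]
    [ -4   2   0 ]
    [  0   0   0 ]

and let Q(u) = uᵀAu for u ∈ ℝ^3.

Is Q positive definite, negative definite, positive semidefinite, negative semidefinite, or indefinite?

positive semidefinite

Row-reducing A symmetrically gives the diagonal entries 8, 0, 0.
Counting signs: 1 positive, 2 zero.
Hence Q is positive semidefinite.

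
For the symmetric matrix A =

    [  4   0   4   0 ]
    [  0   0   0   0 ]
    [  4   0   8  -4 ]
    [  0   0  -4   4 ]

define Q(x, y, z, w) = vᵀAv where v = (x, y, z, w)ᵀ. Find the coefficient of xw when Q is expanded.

The coefficient of xw is A[1,4] + A[4,1] = 2·0 = 0.

0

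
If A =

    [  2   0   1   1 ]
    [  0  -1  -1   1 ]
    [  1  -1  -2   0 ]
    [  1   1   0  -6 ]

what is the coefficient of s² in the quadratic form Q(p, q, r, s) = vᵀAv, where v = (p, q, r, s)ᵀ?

The coefficient of s² is the diagonal entry A[4,4] = -6.

-6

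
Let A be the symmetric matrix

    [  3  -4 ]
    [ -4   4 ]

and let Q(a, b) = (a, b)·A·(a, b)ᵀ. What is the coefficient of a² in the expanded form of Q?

The coefficient of a² is the diagonal entry A[1,1] = 3.

3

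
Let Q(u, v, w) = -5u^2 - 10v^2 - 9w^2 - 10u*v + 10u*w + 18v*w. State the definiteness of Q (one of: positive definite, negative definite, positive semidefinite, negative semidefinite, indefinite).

negative definite

The symmetric matrix of Q is A = [[-5, -5, 5], [-5, -10, 9], [5, 9, -9]].
Leading principal minors: Δ_1 = -5, Δ_2 = 25, Δ_3 = -20.
The signs alternate starting with Δ_1 < 0, so by Sylvester's criterion Q is negative definite.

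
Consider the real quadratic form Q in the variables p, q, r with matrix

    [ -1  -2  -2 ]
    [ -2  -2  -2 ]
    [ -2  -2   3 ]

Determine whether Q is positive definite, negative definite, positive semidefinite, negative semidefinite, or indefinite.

An LDLᵀ factorisation of A has diagonal entries -1, 2, 5.
Counting signs: 2 positive, 1 negative.
Hence Q is indefinite.

indefinite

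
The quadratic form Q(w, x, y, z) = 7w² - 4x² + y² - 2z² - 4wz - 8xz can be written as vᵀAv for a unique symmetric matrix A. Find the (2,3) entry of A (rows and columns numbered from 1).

The coefficient of x·y in Q is 0. For a symmetric A this equals A[2,3] + A[3,2] = 2·A[2,3].
So A[2,3] = 0/2 = 0.

0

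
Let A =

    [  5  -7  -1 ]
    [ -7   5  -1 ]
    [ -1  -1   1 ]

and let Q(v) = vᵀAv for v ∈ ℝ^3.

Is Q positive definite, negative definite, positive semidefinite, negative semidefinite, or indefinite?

Congruent diagonalization of A (simultaneous row and column reduction) yields pivots 5, -24/5, 2.
That gives 2 positive, 1 negative pivots.
Hence Q is indefinite.

indefinite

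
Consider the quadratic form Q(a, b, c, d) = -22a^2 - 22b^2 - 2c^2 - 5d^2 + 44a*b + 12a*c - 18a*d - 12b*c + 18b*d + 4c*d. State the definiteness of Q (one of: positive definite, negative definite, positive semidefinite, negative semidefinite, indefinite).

The associated matrix is A = [[-22, 22, 6, -9], [22, -22, -6, 9], [6, -6, -2, 2], [-9, 9, 2, -5]].
Congruent diagonalization of A (simultaneous row and column reduction) yields pivots -22, 0, -4/11, -3/4.
So there are 3 negative, 1 zero pivots.
Hence Q is negative semidefinite.

negative semidefinite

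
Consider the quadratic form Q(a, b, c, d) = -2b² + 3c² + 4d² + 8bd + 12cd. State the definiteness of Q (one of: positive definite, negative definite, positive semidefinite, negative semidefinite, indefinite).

Write A = [[0, 0, 0, 0], [0, -2, 0, 4], [0, 0, 3, 6], [0, 4, 6, 4]].
Row-reducing A symmetrically gives the diagonal entries 0, -2, 3, 0.
So there are 1 positive, 1 negative, 2 zero pivots.
Hence Q is indefinite.

indefinite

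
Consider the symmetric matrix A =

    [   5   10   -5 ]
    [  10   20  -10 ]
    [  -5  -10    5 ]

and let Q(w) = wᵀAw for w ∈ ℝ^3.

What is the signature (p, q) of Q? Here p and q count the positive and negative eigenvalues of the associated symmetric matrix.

(1, 0)

Row-reducing A symmetrically gives the diagonal entries 5, 0, 0.
Counting signs: 1 positive, 2 zero.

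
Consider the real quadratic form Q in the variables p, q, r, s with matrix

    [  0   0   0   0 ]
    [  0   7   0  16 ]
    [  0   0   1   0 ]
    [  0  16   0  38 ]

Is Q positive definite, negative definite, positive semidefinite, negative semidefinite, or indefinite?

Congruent diagonalization of A (simultaneous row and column reduction) yields pivots 0, 7, 1, 10/7.
That gives 3 positive, 1 zero pivots.
Hence Q is positive semidefinite.

positive semidefinite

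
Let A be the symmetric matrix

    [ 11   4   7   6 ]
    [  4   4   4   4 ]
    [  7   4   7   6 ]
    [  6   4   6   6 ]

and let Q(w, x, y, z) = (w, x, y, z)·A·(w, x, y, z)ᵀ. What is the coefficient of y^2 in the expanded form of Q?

7

The coefficient of y^2 is the diagonal entry A[3,3] = 7.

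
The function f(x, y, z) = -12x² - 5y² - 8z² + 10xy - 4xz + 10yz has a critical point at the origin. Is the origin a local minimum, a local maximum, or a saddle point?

local maximum

The Hessian at the origin is H = [[-24, 10, -4], [10, -10, 10], [-4, 10, -16]].
An LDLᵀ factorisation of H has diagonal entries -24, -35/6, -24/7.
That gives 3 negative pivots.
H is negative definite, so the origin is a strict local maximum.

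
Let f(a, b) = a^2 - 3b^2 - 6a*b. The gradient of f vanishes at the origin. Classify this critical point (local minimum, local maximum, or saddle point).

The Hessian at the origin is H = [[2, -6], [-6, -6]].
det H = 2·-6 − (-6)² = -48 < 0, so H is indefinite.
Therefore the origin is a saddle point.

saddle point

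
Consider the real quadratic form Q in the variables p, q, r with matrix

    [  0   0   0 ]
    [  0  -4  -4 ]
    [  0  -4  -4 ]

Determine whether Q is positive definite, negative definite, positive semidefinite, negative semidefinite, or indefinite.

negative semidefinite

Symmetric row and column elimination reduces A to a congruent diagonal form with pivots 0, -4, 0.
That gives 1 negative, 2 zero pivots.
Hence Q is negative semidefinite.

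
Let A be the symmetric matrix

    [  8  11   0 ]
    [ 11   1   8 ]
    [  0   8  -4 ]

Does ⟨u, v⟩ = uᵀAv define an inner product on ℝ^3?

Row-reducing A symmetrically gives the diagonal entries 8, -113/8, 60/113.
Counting signs: 2 positive, 1 negative.
Hence Q is indefinite.
⟨·,·⟩ is an inner product exactly when A is positive definite.

no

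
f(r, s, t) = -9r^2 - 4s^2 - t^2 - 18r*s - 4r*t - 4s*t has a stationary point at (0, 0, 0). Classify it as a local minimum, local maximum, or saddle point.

saddle point

The Hessian at the origin is H = [[-18, -18, -4], [-18, -8, -4], [-4, -4, -2]].
An LDLᵀ factorisation of H has diagonal entries -18, 10, -10/9.
So there are 1 positive, 2 negative pivots.
H is indefinite, so the origin is a saddle point.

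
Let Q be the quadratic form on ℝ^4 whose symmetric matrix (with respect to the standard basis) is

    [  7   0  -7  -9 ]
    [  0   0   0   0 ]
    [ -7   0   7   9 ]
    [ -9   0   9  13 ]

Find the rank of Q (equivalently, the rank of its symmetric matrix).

Congruent diagonalization of A (simultaneous row and column reduction) yields pivots 7, 0, 0, 10/7.
Counting signs: 2 positive, 2 zero.
The rank is the number of nonzero pivots: 2.

2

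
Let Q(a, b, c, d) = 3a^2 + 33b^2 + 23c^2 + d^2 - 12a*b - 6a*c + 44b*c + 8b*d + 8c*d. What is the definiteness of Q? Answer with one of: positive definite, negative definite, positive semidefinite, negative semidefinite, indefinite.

positive definite

The symmetric matrix is A = [[3, -6, -3, 0], [-6, 33, 22, 4], [-3, 22, 23, 4], [0, 4, 4, 1]].
Applying the same elementary operations to the rows and columns of A produces a congruent diagonal matrix with entries 3, 21, 164/21, 5/41.
Counting signs: 4 positive.
Hence Q is positive definite.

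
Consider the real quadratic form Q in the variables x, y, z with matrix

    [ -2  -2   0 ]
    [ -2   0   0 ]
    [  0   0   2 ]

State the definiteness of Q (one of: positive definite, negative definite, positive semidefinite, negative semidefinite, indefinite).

Row-reducing A symmetrically gives the diagonal entries -2, 2, 2.
So there are 2 positive, 1 negative pivots.
Hence Q is indefinite.

indefinite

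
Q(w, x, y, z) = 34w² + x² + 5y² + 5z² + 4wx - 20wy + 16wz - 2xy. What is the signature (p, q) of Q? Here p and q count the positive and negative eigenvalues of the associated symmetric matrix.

(4, 0)

The associated matrix is A = [[34, 2, -10, 8], [2, 1, -1, 0], [-10, -1, 5, 0], [8, 0, 0, 5]].
Applying the same elementary operations to the rows and columns of A produces a congruent diagonal matrix with entries 34, 15/17, 28/15, 3/7.
So there are 4 positive pivots.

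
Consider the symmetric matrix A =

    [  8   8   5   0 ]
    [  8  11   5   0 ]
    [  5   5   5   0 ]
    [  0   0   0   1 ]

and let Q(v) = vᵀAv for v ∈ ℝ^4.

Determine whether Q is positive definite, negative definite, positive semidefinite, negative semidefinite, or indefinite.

positive definite

Leading principal minors: Δ_1 = 8, Δ_2 = 24, Δ_3 = 45, Δ_4 = 45.
All leading principal minors are positive, so by Sylvester's criterion Q is positive definite.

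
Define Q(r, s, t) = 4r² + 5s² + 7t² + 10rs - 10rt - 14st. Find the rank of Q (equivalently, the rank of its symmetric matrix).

3

Write A = [[4, 5, -5], [5, 5, -7], [-5, -7, 7]].
Applying the same elementary operations to the rows and columns of A produces a congruent diagonal matrix with entries 4, -5/4, 6/5.
Counting signs: 2 positive, 1 negative.
The rank is the number of nonzero pivots: 3.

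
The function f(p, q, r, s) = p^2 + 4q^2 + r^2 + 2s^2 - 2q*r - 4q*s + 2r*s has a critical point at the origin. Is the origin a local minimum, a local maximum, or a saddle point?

The Hessian at the origin is H = [[2, 0, 0, 0], [0, 8, -2, -4], [0, -2, 2, 2], [0, -4, 2, 4]].
Symmetric row and column elimination reduces H to a congruent diagonal form with pivots 2, 8, 3/2, 4/3.
So there are 4 positive pivots.
H is positive definite, so the origin is a strict local minimum.

local minimum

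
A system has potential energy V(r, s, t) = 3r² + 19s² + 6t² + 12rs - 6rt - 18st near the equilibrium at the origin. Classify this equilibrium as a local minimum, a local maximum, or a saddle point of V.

The Hessian at the origin is H = [[6, 12, -6], [12, 38, -18], [-6, -18, 12]].
An LDLᵀ factorisation of H has diagonal entries 6, 14, 24/7.
So there are 3 positive pivots.
H is positive definite, so the origin is a strict local minimum.

local minimum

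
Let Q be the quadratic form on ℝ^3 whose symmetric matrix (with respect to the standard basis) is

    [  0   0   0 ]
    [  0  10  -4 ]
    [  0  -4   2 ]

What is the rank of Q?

Congruent diagonalization of A (simultaneous row and column reduction) yields pivots 0, 10, 2/5.
Counting signs: 2 positive, 1 zero.
The rank is the number of nonzero pivots: 2.

2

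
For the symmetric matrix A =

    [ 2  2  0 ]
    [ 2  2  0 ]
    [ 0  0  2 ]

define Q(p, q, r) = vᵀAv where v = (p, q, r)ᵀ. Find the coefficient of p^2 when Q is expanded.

2

The coefficient of p^2 is the diagonal entry A[1,1] = 2.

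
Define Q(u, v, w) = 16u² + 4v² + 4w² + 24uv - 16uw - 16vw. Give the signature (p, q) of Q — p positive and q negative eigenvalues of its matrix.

Write A = [[16, 12, -8], [12, 4, -8], [-8, -8, 4]].
Symmetric row and column elimination reduces A to a congruent diagonal form with pivots 16, -5, 4/5.
That gives 2 positive, 1 negative pivots.

(2, 1)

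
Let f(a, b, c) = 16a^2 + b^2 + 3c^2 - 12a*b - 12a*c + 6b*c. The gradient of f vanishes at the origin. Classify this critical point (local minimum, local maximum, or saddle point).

saddle point

The Hessian at the origin is H = [[32, -12, -12], [-12, 2, 6], [-12, 6, 6]].
An LDLᵀ factorisation of H has diagonal entries 32, -5/2, 12/5.
So there are 2 positive, 1 negative pivots.
H is indefinite, so the origin is a saddle point.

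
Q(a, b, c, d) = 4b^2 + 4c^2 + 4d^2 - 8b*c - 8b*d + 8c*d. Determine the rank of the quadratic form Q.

Write A = [[0, 0, 0, 0], [0, 4, -4, -4], [0, -4, 4, 4], [0, -4, 4, 4]].
Applying the same elementary operations to the rows and columns of A produces a congruent diagonal matrix with entries 0, 4, 0, 0.
Counting signs: 1 positive, 3 zero.
The rank is the number of nonzero pivots: 1.

1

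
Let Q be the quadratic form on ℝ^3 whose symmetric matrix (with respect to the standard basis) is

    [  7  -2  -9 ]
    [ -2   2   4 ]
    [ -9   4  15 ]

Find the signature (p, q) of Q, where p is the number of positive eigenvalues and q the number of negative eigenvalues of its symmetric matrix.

(3, 0)

An LDLᵀ factorisation of A has diagonal entries 7, 10/7, 2.
So there are 3 positive pivots.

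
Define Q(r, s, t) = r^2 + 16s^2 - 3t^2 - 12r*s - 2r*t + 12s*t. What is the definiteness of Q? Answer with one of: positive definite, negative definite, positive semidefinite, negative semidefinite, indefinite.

indefinite

The associated matrix is A = [[1, -6, -1], [-6, 16, 6], [-1, 6, -3]].
Applying the same elementary operations to the rows and columns of A produces a congruent diagonal matrix with entries 1, -20, -4.
Counting signs: 1 positive, 2 negative.
Hence Q is indefinite.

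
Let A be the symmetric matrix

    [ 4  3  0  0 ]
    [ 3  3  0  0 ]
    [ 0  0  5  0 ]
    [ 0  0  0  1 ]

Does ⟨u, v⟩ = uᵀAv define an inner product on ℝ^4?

yes

Leading principal minors: Δ_1 = 4, Δ_2 = 3, Δ_3 = 15, Δ_4 = 15.
All leading principal minors are positive, so by Sylvester's criterion Q is positive definite.
⟨·,·⟩ is an inner product exactly when A is positive definite.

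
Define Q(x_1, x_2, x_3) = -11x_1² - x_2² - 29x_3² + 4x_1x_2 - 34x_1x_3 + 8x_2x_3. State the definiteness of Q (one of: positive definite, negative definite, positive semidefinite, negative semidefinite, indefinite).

negative definite

The symmetric matrix of Q is A = [[-11, 2, -17], [2, -1, 4], [-17, 4, -29]].
Leading principal minors: Δ_1 = -11, Δ_2 = 7, Δ_3 = -10.
The signs alternate starting with Δ_1 < 0, so by Sylvester's criterion Q is negative definite.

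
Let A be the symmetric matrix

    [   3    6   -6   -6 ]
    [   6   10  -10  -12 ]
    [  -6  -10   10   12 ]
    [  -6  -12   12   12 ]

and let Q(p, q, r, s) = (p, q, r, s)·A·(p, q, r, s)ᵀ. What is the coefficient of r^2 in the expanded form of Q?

10

The coefficient of r^2 is the diagonal entry A[3,3] = 10.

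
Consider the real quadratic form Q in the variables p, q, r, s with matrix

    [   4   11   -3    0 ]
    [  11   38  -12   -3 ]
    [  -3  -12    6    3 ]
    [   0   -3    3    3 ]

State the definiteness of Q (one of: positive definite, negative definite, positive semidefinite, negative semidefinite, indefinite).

positive definite

An LDLᵀ factorisation of A has diagonal entries 4, 31/4, 60/31, 3/5.
So there are 4 positive pivots.
Hence Q is positive definite.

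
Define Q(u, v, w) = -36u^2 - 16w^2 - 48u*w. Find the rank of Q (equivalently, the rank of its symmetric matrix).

Write A = [[-36, 0, -24], [0, 0, 0], [-24, 0, -16]].
Row-reducing A symmetrically gives the diagonal entries -36, 0, 0.
That gives 1 negative, 2 zero pivots.
The rank is the number of nonzero pivots: 1.

1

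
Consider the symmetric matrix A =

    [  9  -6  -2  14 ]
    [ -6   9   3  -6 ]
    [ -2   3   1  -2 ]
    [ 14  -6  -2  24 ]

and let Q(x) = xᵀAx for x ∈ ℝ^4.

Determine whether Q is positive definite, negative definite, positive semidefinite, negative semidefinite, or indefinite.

Row-reducing A symmetrically gives the diagonal entries 9, 5, 0, 0.
That gives 2 positive, 2 zero pivots.
Hence Q is positive semidefinite.

positive semidefinite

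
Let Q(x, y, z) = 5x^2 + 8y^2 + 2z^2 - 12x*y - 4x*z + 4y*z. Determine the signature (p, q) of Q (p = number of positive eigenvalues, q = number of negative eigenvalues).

Write A = [[5, -6, -2], [-6, 8, 2], [-2, 2, 2]].
Row-reducing A symmetrically gives the diagonal entries 5, 4/5, 1.
That gives 3 positive pivots.

(3, 0)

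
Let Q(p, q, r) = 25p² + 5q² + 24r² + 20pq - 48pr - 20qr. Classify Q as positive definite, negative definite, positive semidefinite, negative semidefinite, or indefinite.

positive definite

The symmetric matrix of Q is A = [[25, 10, -24], [10, 5, -10], [-24, -10, 24]].
Leading principal minors: Δ_1 = 25, Δ_2 = 25, Δ_3 = 20.
All leading principal minors are positive, so by Sylvester's criterion Q is positive definite.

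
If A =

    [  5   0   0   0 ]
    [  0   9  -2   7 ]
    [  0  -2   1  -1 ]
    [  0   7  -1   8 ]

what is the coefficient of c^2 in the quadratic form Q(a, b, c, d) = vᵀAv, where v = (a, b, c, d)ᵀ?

1

The coefficient of c^2 is the diagonal entry A[3,3] = 1.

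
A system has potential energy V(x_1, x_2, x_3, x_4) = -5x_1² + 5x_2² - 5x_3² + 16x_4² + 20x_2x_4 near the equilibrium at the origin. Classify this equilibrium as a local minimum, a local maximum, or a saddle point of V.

The Hessian at the origin is H = [[-10, 0, 0, 0], [0, 10, 0, 20], [0, 0, -10, 0], [0, 20, 0, 32]].
Row-reducing H symmetrically gives the diagonal entries -10, 10, -10, -8.
That gives 1 positive, 3 negative pivots.
H is indefinite, so the origin is a saddle point.

saddle point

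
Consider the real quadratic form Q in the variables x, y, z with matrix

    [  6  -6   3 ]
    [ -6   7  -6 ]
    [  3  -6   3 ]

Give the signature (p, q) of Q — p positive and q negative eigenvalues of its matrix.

(2, 1)

Symmetric row and column elimination reduces A to a congruent diagonal form with pivots 6, 1, -15/2.
So there are 2 positive, 1 negative pivots.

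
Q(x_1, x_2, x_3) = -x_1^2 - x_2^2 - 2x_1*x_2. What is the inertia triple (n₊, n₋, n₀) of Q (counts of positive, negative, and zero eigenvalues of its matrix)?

(0, 1, 2)

The associated matrix is A = [[-1, -1, 0], [-1, -1, 0], [0, 0, 0]].
Applying the same elementary operations to the rows and columns of A produces a congruent diagonal matrix with entries -1, 0, 0.
That gives 1 negative, 2 zero pivots.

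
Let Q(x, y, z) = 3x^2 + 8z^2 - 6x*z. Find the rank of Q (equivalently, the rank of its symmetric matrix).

2

Write A = [[3, 0, -3], [0, 0, 0], [-3, 0, 8]].
Applying the same elementary operations to the rows and columns of A produces a congruent diagonal matrix with entries 3, 0, 5.
That gives 2 positive, 1 zero pivots.
The rank is the number of nonzero pivots: 2.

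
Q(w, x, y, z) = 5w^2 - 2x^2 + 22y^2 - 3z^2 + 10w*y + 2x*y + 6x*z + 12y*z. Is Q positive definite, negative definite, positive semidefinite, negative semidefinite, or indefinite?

indefinite

The symmetric matrix is A = [[5, 0, 5, 0], [0, -2, 1, 3], [5, 1, 22, 6], [0, 3, 6, -3]].
Row-reducing A symmetrically gives the diagonal entries 5, -2, 35/2, -12/7.
So there are 2 positive, 2 negative pivots.
Hence Q is indefinite.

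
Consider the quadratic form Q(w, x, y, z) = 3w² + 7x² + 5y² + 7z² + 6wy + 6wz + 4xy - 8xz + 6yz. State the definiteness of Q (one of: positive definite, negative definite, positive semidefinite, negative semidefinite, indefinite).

positive definite

The associated matrix is A = [[3, 0, 3, 3], [0, 7, 2, -4], [3, 2, 5, 3], [3, -4, 3, 7]].
Congruent diagonalization of A (simultaneous row and column reduction) yields pivots 3, 7, 10/7, 4/5.
Counting signs: 4 positive.
Hence Q is positive definite.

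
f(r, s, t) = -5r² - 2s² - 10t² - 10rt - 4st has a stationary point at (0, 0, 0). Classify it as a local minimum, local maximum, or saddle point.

local maximum

The Hessian at the origin is H = [[-10, 0, -10], [0, -4, -4], [-10, -4, -20]].
Symmetric row and column elimination reduces H to a congruent diagonal form with pivots -10, -4, -6.
That gives 3 negative pivots.
H is negative definite, so the origin is a strict local maximum.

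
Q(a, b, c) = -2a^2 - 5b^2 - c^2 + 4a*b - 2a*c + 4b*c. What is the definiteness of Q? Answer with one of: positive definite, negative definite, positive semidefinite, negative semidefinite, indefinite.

The symmetric matrix of Q is A = [[-2, 2, -1], [2, -5, 2], [-1, 2, -1]].
Leading principal minors: Δ_1 = -2, Δ_2 = 6, Δ_3 = -1.
The signs alternate starting with Δ_1 < 0, so by Sylvester's criterion Q is negative definite.

negative definite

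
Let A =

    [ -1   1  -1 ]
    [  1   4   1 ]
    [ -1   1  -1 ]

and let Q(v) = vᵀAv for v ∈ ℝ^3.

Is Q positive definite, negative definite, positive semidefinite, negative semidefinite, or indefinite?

indefinite

Symmetric row and column elimination reduces A to a congruent diagonal form with pivots -1, 5, 0.
Counting signs: 1 positive, 1 negative, 1 zero.
Hence Q is indefinite.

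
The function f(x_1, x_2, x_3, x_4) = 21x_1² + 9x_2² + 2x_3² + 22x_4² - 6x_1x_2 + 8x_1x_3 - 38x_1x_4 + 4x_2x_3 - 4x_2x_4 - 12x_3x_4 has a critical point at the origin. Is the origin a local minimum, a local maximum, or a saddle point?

local minimum

The Hessian at the origin is H = [[42, -6, 8, -38], [-6, 18, 4, -4], [8, 4, 4, -12], [-38, -4, -12, 44]].
An LDLᵀ factorisation of H has diagonal entries 42, 120/7, 14/15, 3/7.
That gives 4 positive pivots.
H is positive definite, so the origin is a strict local minimum.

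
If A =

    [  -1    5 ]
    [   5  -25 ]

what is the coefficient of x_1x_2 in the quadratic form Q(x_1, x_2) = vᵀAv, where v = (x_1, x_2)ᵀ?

The coefficient of x_1x_2 is A[1,2] + A[2,1] = 2·5 = 10.

10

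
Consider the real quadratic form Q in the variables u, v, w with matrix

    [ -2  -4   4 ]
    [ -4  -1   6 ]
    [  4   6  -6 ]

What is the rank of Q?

Symmetric row and column elimination reduces A to a congruent diagonal form with pivots -2, 7, 10/7.
So there are 2 positive, 1 negative pivots.
The rank is the number of nonzero pivots: 3.

3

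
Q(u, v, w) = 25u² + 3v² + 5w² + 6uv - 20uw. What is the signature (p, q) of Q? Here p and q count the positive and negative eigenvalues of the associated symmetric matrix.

The symmetric matrix is A = [[25, 3, -10], [3, 3, 0], [-10, 0, 5]].
Applying the same elementary operations to the rows and columns of A produces a congruent diagonal matrix with entries 25, 66/25, 5/11.
So there are 3 positive pivots.

(3, 0)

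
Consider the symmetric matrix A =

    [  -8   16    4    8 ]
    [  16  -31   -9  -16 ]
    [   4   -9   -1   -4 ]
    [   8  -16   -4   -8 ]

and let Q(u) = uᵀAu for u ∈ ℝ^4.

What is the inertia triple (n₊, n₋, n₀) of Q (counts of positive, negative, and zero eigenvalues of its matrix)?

(1, 1, 2)

Symmetric row and column elimination reduces A to a congruent diagonal form with pivots -8, 1, 0, 0.
So there are 1 positive, 1 negative, 2 zero pivots.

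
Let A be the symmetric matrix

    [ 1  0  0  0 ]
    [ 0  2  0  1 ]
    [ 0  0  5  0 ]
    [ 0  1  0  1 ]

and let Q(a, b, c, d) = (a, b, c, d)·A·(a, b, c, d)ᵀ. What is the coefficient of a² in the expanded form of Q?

1

The coefficient of a² is the diagonal entry A[1,1] = 1.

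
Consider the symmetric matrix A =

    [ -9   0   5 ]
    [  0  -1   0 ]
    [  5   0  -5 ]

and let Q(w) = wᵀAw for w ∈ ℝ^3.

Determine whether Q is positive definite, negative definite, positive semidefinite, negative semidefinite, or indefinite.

negative definite

Leading principal minors: Δ_1 = -9, Δ_2 = 9, Δ_3 = -20.
The signs alternate starting with Δ_1 < 0, so by Sylvester's criterion Q is negative definite.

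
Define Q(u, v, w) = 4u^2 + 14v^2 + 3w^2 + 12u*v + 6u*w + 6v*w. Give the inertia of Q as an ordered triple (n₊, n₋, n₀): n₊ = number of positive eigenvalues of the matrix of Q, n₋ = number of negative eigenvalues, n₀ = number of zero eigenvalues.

(3, 0, 0)

Write A = [[4, 6, 3], [6, 14, 3], [3, 3, 3]].
Congruent diagonalization of A (simultaneous row and column reduction) yields pivots 4, 5, 3/10.
So there are 3 positive pivots.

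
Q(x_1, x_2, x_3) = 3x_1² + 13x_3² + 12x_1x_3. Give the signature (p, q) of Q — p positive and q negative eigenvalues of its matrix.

(2, 0)

The symmetric matrix is A = [[3, 0, 6], [0, 0, 0], [6, 0, 13]].
Applying the same elementary operations to the rows and columns of A produces a congruent diagonal matrix with entries 3, 0, 1.
Counting signs: 2 positive, 1 zero.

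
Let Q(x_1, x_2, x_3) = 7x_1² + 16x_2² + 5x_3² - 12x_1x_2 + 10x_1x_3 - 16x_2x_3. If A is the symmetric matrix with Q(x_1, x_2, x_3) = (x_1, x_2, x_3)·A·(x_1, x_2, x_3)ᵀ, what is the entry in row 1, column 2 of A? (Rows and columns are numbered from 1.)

The coefficient of x_1·x_2 in Q is -12. For a symmetric A this equals A[1,2] + A[2,1] = 2·A[1,2].
So A[1,2] = -12/2 = -6.

-6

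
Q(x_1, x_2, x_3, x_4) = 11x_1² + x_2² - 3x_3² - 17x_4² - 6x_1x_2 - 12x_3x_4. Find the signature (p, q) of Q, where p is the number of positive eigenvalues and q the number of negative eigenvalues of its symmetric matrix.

(2, 2)

The associated matrix is A = [[11, -3, 0, 0], [-3, 1, 0, 0], [0, 0, -3, -6], [0, 0, -6, -17]].
Applying the same elementary operations to the rows and columns of A produces a congruent diagonal matrix with entries 11, 2/11, -3, -5.
That gives 2 positive, 2 negative pivots.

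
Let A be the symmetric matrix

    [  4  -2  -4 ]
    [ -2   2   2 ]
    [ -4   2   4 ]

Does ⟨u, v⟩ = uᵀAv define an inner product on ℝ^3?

no

Symmetric row and column elimination reduces A to a congruent diagonal form with pivots 4, 1, 0.
That gives 2 positive, 1 zero pivots.
Hence Q is positive semidefinite.
⟨·,·⟩ is an inner product exactly when A is positive definite.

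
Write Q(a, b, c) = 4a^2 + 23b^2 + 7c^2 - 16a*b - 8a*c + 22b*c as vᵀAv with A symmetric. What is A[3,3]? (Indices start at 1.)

The coefficient of c^2 in Q is 7, and that is exactly A[3,3].

7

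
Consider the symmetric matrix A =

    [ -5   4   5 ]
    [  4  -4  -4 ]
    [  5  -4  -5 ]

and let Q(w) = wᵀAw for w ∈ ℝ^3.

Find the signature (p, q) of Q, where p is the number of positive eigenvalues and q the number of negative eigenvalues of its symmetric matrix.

(0, 2)

Row-reducing A symmetrically gives the diagonal entries -5, -4/5, 0.
That gives 2 negative, 1 zero pivots.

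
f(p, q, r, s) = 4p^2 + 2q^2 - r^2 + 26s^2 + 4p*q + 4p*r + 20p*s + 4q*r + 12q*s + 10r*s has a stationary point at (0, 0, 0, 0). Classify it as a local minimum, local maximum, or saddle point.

The Hessian at the origin is H = [[8, 4, 4, 20], [4, 4, 4, 12], [4, 4, -2, 10], [20, 12, 10, 52]].
Symmetric row and column elimination reduces H to a congruent diagonal form with pivots 8, 2, -6, 2/3.
So there are 3 positive, 1 negative pivots.
H is indefinite, so the origin is a saddle point.

saddle point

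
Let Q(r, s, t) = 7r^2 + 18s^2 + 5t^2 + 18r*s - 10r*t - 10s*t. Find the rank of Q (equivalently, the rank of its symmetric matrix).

The symmetric matrix is A = [[7, 9, -5], [9, 18, -5], [-5, -5, 5]].
An LDLᵀ factorisation of A has diagonal entries 7, 45/7, 10/9.
Counting signs: 3 positive.
The rank is the number of nonzero pivots: 3.

3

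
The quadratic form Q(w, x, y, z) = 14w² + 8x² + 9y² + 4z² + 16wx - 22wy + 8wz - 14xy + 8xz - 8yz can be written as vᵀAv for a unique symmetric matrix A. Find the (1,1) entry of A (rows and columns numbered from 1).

The coefficient of w² in Q is 14, and that is exactly A[1,1].

14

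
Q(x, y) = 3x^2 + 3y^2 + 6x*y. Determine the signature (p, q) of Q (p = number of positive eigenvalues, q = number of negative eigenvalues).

The symmetric matrix is A = [[3, 3], [3, 3]].
Row-reducing A symmetrically gives the diagonal entries 3, 0.
So there are 1 positive, 1 zero pivots.

(1, 0)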